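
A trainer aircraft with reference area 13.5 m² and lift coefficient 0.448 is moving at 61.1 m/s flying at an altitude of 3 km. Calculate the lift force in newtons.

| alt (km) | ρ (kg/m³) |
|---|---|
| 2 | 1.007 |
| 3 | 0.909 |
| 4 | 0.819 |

At 3 km, from the table: ρ = 0.909 kg/m³.
L = ½ρv²S·CL = ½ × 0.909 × 61.1² × 13.5 × 0.448 = 10300 N ≈ 10.3 kN

L = 10300 N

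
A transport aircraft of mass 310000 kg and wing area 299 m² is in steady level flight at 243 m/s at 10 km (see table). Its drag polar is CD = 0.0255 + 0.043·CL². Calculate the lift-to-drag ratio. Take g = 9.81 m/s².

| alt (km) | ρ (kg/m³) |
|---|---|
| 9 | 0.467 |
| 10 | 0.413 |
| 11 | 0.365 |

L/D = 15.1

At 10 km, from the table: ρ = 0.413 kg/m³.
Weight W = mg = 310000 × 9.81 = 3.0411×10^6 N; in level flight L = W.
Dynamic pressure q = 0.5 × 0.413 × 243² = 12190 Pa.
Required CL = L/(qS) = 3.0411×10^6/(12190·299) = 0.8341.
CD = 0.0255 + 0.043 × 0.8341² = 0.05542.
L/D = CL/CD = 0.8341 / 0.05542 = 15.1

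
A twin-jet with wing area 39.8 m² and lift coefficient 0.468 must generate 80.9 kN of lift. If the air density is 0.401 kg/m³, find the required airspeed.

L = ½ρv²S·CL ⇒ v = √(2L/(ρ·S·CL))
v = √(2 × 80900 / (0.401 × 39.8 × 0.468)) = √21660 = 147 m/s

v = 147 m/s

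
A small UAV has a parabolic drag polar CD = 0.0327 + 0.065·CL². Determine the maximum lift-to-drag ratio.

(L/D)max = 10.8

For CD = CD0 + K·CL², (L/D)max occurs at CL* = √(CD0/K) and equals 1/(2√(K·CD0)).
(L/D)max = 1/(2√(0.065 × 0.0327)) = 1/(2 × 0.0461) = 10.8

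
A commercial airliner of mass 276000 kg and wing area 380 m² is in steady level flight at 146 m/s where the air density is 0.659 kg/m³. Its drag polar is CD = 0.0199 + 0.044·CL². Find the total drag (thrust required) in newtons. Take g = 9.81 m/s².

D = 1.74×10^5 N

Level flight ⇒ L = W = m·g = 276000 × 9.81 = 2.7076×10^6 N.
Dynamic pressure q = 0.5 × 0.659 × 146² = 7024 Pa.
CL = W/(q·S) = 2.7076×10^6 / (7024 × 380) = 1.014.
CD = 0.0199 + 0.044 × 1.014² = 0.06518.
D = q·S·CD = 7024 × 380 × 0.06518 = 1.74×10^5 N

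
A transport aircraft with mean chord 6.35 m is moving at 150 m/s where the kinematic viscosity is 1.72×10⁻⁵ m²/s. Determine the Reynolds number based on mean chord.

Re = 5.54×10^7

Re = v·c/ν = 150 × 6.35 / (1.72×10⁻⁵) = 5.54×10^7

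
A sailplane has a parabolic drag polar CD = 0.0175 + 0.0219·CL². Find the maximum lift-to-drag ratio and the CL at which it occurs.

(L/D)max = 25.5, at CL = 0.894

For CD = CD0 + K·CL², (L/D)max occurs at CL* = √(CD0/K) and equals 1/(2√(K·CD0)).
(L/D)max = 1/(2√(0.0219 × 0.0175)) = 1/(2 × 0.01958) = 25.5
CL* = √(0.0175/0.0219) = 0.894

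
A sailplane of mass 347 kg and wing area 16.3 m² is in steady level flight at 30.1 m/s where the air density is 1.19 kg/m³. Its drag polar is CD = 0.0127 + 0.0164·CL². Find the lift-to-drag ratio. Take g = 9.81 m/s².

Level flight ⇒ L = W = m·g = 347 × 9.81 = 3404.1 N.
q = ½ρv² = ½ × 1.19 × 30.1² = 539.1 Pa.
Required CL = L/(qS) = 3404.1/(539.1·16.3) = 0.3874.
CD = 0.0127 + 0.0164 × 0.3874² = 0.01516.
L/D = CL/CD = 0.3874 / 0.01516 = 25.6

L/D = 25.6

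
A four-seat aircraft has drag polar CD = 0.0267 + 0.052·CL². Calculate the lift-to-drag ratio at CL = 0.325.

L/D = 10.1

CD = 0.0267 + 0.052 × 0.325² = 0.03219
L/D = CL/CD = 0.325 / 0.03219 = 10.1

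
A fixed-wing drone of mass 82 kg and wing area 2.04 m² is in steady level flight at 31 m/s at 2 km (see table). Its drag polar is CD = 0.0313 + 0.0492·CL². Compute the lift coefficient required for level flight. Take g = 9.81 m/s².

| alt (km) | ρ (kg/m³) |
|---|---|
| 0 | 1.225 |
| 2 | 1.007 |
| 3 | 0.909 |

CL = 0.815

At 2 km, from the table: ρ = 1.007 kg/m³.
Level flight ⇒ L = W = m·g = 82 × 9.81 = 804.42 N.
Dynamic pressure q = 0.5 × 1.007 × 31² = 483.9 Pa.
CL = 2W/(ρv²S) = 2×804.42/(1.007×31²×2.04) = 0.8149.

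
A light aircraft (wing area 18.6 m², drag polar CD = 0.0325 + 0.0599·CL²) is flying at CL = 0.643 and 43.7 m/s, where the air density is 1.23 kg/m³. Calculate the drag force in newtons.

CD = 0.0325 + 0.0599 × 0.643² = 0.05727
D = ½ρv²S·CD = ½ × 1.23 × 43.7² × 18.6 × 0.05727 = 1250 N

D = 1250 N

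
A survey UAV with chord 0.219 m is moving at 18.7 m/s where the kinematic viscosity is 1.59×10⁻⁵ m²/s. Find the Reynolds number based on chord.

Re = v·c/ν = 18.7 × 0.219 / (1.59×10⁻⁵) = 2.58×10^5

Re = 2.58×10^5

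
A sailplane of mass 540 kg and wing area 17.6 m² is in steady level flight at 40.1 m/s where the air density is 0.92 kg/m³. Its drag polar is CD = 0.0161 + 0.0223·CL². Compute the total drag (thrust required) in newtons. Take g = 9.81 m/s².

D = 258 N

Weight W = mg = 540 × 9.81 = 5297.4 N; in level flight L = W.
q = ½ρv² = ½ × 0.92 × 40.1² = 739.7 Pa.
CL = W/(q·S) = 5297.4 / (739.7 × 17.6) = 0.4069.
CD = 0.0161 + 0.0223 × 0.4069² = 0.01979.
D = q·S·CD = 739.7 × 17.6 × 0.01979 = 257.7 N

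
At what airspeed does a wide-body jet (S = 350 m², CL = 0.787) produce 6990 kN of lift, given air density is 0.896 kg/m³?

v = 238 m/s

L = ½ρv²S·CL ⇒ v = √(2L/(ρ·S·CL))
v = √(2 × 6.99×10^6 / (0.896 × 350 × 0.787)) = √56640 = 238 m/s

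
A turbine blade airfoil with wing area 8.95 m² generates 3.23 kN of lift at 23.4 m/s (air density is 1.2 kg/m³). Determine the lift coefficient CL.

CL = 1.1

From L = ½ρv²S·CL, rearranging gives CL = 2L/(ρv²S).
CL = 2 × 3230 / (1.2 × 23.4² × 8.95) = 1.1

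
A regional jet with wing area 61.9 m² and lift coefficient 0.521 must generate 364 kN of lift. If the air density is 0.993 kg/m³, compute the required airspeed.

v = 151 m/s

L = ½ρv²S·CL ⇒ v = √(2L/(ρ·S·CL))
v = √(2 × 3.64×10^5 / (0.993 × 61.9 × 0.521)) = √22730 = 151 m/s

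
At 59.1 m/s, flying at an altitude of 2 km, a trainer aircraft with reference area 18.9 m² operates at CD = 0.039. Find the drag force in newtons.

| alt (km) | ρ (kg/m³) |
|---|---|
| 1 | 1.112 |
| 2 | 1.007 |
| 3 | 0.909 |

At 2 km, from the table: ρ = 1.007 kg/m³.
D = ½ρv²S·CD = ½ × 1.007 × 59.1² × 18.9 × 0.039 = 1300 N

D = 1300 N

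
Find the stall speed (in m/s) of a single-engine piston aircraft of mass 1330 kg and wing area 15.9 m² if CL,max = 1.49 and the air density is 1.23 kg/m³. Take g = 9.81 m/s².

V_stall = 29.9 m/s

At stall, lift equals weight: L = W = m·g = 1330 × 9.81 = 13050 N.
V_stall = √(2W/(ρ·S·CL,max)) = √(2 × 13050 / (1.23 × 15.9 × 1.49))
V_stall = √895.5 = 29.9 m/s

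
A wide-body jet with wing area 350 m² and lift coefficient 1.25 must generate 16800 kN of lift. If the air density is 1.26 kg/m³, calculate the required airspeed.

v = 247 m/s

L = ½ρv²S·CL ⇒ v = √(2L/(ρ·S·CL))
v = √(2 × 1.68×10^7 / (1.26 × 350 × 1.25)) = √60950 = 247 m/s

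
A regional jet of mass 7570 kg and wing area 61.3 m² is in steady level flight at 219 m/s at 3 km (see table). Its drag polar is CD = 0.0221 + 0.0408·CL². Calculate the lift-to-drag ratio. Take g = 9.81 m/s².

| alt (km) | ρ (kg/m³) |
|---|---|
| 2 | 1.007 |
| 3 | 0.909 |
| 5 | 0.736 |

At 3 km, from the table: ρ = 0.909 kg/m³.
Weight W = mg = 7570 × 9.81 = 74262 N; in level flight L = W.
q = ½ρv² = ½ × 0.909 × 219² = 21800 Pa.
CL = 2W/(ρv²S) = 2×74262/(0.909×219²×61.3) = 0.05558.
CD = 0.0221 + 0.0408 × 0.05558² = 0.02223.
L/D = CL/CD = 0.05558 / 0.02223 = 2.5

L/D = 2.5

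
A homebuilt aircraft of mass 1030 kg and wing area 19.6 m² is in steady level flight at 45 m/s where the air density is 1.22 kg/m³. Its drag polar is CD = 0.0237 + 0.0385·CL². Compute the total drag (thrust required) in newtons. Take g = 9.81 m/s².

Level flight ⇒ L = W = m·g = 1030 × 9.81 = 10104 N.
Dynamic pressure q = 0.5 × 1.22 × 45² = 1235 Pa.
CL = W/(q·S) = 10104 / (1235 × 19.6) = 0.4173.
CD = 0.0237 + 0.0385 × 0.4173² = 0.03041.
D = q·S·CD = 1235 × 19.6 × 0.03041 = 736.2 N

D = 736 N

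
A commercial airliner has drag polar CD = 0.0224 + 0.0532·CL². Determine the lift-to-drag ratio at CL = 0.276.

L/D = 10.4

CD = 0.0224 + 0.0532 × 0.276² = 0.02645
L/D = CL/CD = 0.276 / 0.02645 = 10.4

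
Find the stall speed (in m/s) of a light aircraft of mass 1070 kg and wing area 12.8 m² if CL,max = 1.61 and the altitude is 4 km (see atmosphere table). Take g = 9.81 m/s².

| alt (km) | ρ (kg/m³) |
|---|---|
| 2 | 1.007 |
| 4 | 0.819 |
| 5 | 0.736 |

V_stall = 35.3 m/s

At 4 km, from the table: ρ = 0.819 kg/m³.
At stall, lift equals weight: L = W = m·g = 1070 × 9.81 = 10500 N.
V_stall = √(2W/(ρ·S·CL,max)) = √(2 × 10500 / (0.819 × 12.8 × 1.61))
V_stall = √1244 = 35.3 m/s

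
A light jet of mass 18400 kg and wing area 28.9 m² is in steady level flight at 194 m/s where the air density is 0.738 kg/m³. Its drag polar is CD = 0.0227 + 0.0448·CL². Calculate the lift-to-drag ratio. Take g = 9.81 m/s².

Level flight ⇒ L = W = m·g = 18400 × 9.81 = 1.805×10^5 N.
q = ½ρv² = ½ × 0.738 × 194² = 13890 Pa.
CL = 2W/(ρv²S) = 2×1.805×10^5/(0.738×194²×28.9) = 0.4497.
CD = 0.0227 + 0.0448 × 0.4497² = 0.03176.
L/D = CL/CD = 0.4497 / 0.03176 = 14.2

L/D = 14.2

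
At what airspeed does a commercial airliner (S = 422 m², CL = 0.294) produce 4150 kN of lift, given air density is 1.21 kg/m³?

L = ½ρv²S·CL ⇒ v = √(2L/(ρ·S·CL))
v = √(2 × 4.15×10^6 / (1.21 × 422 × 0.294)) = √55290 = 235 m/s

v = 235 m/s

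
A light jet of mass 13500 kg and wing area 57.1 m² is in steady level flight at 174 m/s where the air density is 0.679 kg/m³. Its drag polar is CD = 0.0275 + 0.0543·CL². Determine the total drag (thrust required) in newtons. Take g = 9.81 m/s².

D = 17800 N

Level flight ⇒ L = W = m·g = 13500 × 9.81 = 1.3244×10^5 N.
q = ½ρv² = ½ × 0.679 × 174² = 10280 Pa.
CL = 2W/(ρv²S) = 2×1.3244×10^5/(0.679×174²×57.1) = 0.2256.
CD = 0.0275 + 0.0543 × 0.2256² = 0.03026.
D = q·S·CD = 10280 × 57.1 × 0.03026 = 17760 N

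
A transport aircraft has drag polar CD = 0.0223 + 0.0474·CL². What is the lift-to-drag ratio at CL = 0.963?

CD = 0.0223 + 0.0474 × 0.963² = 0.06626
L/D = CL/CD = 0.963 / 0.06626 = 14.5

L/D = 14.5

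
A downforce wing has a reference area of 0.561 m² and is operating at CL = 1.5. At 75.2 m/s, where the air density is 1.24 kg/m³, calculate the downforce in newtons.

Dynamic pressure q = ½ρv² = ½ × 1.24 × 75.2² = 3506 Pa.
L = q·S·CL = 3506 × 0.561 × 1.5 = 2950 N

L = 2950 N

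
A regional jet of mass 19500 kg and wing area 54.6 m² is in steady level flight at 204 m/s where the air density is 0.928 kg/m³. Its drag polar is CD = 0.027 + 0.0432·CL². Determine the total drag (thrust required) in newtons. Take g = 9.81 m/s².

D = 30000 N

Weight W = mg = 19500 × 9.81 = 1.913×10^5 N; in level flight L = W.
Dynamic pressure q = 0.5 × 0.928 × 204² = 19310 Pa.
CL = 2W/(ρv²S) = 2×1.913×10^5/(0.928×204²×54.6) = 0.1814.
CD = 0.027 + 0.0432 × 0.1814² = 0.02842.
D = q·S·CD = 19310 × 54.6 × 0.02842 = 29970 N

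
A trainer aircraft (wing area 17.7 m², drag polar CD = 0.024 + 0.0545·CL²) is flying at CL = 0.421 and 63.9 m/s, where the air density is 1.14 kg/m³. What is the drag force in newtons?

CD = 0.024 + 0.0545 × 0.421² = 0.03366
D = ½ρv²S·CD = ½ × 1.14 × 63.9² × 17.7 × 0.03366 = 1390 N

D = 1390 N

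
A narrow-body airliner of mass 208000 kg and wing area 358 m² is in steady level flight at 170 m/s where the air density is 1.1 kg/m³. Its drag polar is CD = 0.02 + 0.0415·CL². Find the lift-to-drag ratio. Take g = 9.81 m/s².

L/D = 14.2

Level flight ⇒ L = W = m·g = 208000 × 9.81 = 2.0405×10^6 N.
q = ½ρv² = ½ × 1.1 × 170² = 15900 Pa.
CL = W/(q·S) = 2.0405×10^6 / (15900 × 358) = 0.3586.
CD = 0.02 + 0.0415 × 0.3586² = 0.02534.
L/D = CL/CD = 0.3586 / 0.02534 = 14.2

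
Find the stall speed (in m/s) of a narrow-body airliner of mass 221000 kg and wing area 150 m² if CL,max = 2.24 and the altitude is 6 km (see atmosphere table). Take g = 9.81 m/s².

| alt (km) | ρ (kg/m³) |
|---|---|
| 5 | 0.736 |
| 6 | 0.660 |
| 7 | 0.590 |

At 6 km, from the table: ρ = 0.660 kg/m³.
Stall occurs when L = W at CL,max. W = mg = 221000 × 9.81 = 2.168×10^6 N.
From L = ½ρV²S·CL,max = W: V_stall = √(2W/(ρSCL,max)) = √(2·2.168×10^6/(0.66·150·2.24))
V_stall = √19550 = 140 m/s

V_stall = 140 m/s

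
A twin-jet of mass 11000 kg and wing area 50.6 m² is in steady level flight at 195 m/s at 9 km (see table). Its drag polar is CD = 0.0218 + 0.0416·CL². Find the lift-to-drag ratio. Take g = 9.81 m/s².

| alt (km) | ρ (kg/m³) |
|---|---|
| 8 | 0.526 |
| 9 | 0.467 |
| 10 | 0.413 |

L/D = 9.93

At 9 km, from the table: ρ = 0.467 kg/m³.
Weight W = mg = 11000 × 9.81 = 1.0791×10^5 N; in level flight L = W.
q = ½ρv² = ½ × 0.467 × 195² = 8879 Pa.
CL = 2W/(ρv²S) = 2×1.0791×10^5/(0.467×195²×50.6) = 0.2402.
CD = 0.0218 + 0.0416 × 0.2402² = 0.0242.
L/D = CL/CD = 0.2402 / 0.0242 = 9.93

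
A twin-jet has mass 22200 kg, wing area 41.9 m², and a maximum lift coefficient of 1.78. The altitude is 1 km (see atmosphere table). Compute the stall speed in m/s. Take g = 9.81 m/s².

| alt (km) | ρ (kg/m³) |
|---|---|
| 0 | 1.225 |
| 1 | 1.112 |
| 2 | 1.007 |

V_stall = 72.5 m/s

At 1 km, from the table: ρ = 1.112 kg/m³.
At stall, lift equals weight: L = W = m·g = 22200 × 9.81 = 2.178×10^5 N.
V_stall = √(2W/(ρ·S·CL,max)) = √(2 × 2.178×10^5 / (1.112 × 41.9 × 1.78))
V_stall = √5252 = 72.5 m/s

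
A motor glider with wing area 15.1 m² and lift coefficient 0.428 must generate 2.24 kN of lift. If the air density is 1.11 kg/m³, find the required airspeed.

v = 25 m/s

L = ½ρv²S·CL ⇒ v = √(2L/(ρ·S·CL))
v = √(2 × 2240 / (1.11 × 15.1 × 0.428)) = √624.5 = 25 m/s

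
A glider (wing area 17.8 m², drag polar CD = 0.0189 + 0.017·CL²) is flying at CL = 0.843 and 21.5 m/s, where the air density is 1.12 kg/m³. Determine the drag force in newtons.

D = 143 N

CD = 0.0189 + 0.017 × 0.843² = 0.03098
D = ½ρv²S·CD = ½ × 1.12 × 21.5² × 17.8 × 0.03098 = 143 N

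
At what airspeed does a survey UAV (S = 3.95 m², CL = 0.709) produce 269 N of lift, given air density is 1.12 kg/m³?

v = 13.1 m/s

L = ½ρv²S·CL ⇒ v = √(2L/(ρ·S·CL))
v = √(2 × 269 / (1.12 × 3.95 × 0.709)) = √171.5 = 13.1 m/s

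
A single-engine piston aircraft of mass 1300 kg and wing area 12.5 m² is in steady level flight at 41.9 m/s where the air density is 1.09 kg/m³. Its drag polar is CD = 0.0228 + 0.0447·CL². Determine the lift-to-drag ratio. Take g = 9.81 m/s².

L/D = 14.5

In steady level flight, lift balances weight: W = mg = 1300 × 9.81 = 12753 N.
Dynamic pressure q = 0.5 × 1.09 × 41.9² = 956.8 Pa.
Required CL = L/(qS) = 12753/(956.8·12.5) = 1.066.
CD = 0.0228 + 0.0447 × 1.066² = 0.07362.
L/D = CL/CD = 1.066 / 0.07362 = 14.5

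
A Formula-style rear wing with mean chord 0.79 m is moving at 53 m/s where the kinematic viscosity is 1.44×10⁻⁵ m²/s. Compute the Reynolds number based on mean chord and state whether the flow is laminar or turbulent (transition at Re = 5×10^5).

Re = v·c/ν = 53 × 0.79 / (1.44×10⁻⁵) = 2.91×10^6
Since 2.91×10^6 > 5×10^5, the flow is turbulent.

Re = 2.91×10^6 (turbulent)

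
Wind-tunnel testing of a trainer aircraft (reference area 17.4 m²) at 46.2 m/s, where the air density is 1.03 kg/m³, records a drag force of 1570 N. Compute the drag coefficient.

From D = ½ρv²S·CD, rearranging gives CD = 2D/(ρv²S).
CD = 2 × 1570 / (1.03 × 46.2² × 17.4) = 0.0821

CD = 0.0821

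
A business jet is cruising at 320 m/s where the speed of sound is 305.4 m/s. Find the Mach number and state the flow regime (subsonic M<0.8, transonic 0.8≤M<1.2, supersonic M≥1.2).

M = 1.05 (transonic)

M = v/a = 320 / 305.4 = 1.05
M = 1.05 → transonic.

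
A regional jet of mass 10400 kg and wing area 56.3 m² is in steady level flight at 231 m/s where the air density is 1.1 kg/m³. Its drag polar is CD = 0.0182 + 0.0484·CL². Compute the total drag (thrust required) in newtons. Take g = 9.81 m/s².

In steady level flight, lift balances weight: W = mg = 10400 × 9.81 = 1.0202×10^5 N.
q = ½ρv² = ½ × 1.1 × 231² = 29350 Pa.
CL = W/(q·S) = 1.0202×10^5 / (29350 × 56.3) = 0.06175.
CD = 0.0182 + 0.0484 × 0.06175² = 0.01838.
D = q·S·CD = 29350 × 56.3 × 0.01838 = 30380 N

D = 30400 N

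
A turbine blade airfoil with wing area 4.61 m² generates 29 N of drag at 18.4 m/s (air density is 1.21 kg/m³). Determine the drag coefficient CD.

From D = ½ρv²S·CD, rearranging gives CD = 2D/(ρv²S).
CD = 2 × 29 / (1.21 × 18.4² × 4.61) = 0.0307

CD = 0.0307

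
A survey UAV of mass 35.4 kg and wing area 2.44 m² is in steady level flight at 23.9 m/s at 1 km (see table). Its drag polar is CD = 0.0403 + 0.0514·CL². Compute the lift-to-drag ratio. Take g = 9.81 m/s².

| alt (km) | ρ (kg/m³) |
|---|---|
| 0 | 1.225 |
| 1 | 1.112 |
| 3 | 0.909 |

At 1 km, from the table: ρ = 1.112 kg/m³.
Level flight ⇒ L = W = m·g = 35.4 × 9.81 = 347.27 N.
q = ½ρv² = ½ × 1.112 × 23.9² = 317.6 Pa.
CL = W/(q·S) = 347.27 / (317.6 × 2.44) = 0.4481.
CD = 0.0403 + 0.0514 × 0.4481² = 0.05062.
L/D = CL/CD = 0.4481 / 0.05062 = 8.85

L/D = 8.85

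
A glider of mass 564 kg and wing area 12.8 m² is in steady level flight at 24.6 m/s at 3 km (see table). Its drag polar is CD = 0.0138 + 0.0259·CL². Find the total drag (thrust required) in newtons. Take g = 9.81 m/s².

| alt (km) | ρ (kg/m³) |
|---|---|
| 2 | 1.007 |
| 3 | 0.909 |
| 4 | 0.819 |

D = 274 N

At 3 km, from the table: ρ = 0.909 kg/m³.
Level flight ⇒ L = W = m·g = 564 × 9.81 = 5532.8 N.
Dynamic pressure q = 0.5 × 0.909 × 24.6² = 275 Pa.
CL = W/(q·S) = 5532.8 / (275 × 12.8) = 1.572.
CD = 0.0138 + 0.0259 × 1.572² = 0.07777.
D = q·S·CD = 275 × 12.8 × 0.07777 = 273.8 N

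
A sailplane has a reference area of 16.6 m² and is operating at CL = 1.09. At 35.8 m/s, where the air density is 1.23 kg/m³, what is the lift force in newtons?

Dynamic pressure q = ½ρv² = ½ × 1.23 × 35.8² = 788.2 Pa.
L = q·S·CL = 788.2 × 16.6 × 1.09 = 14300 N ≈ 14.3 kN

L = 14300 N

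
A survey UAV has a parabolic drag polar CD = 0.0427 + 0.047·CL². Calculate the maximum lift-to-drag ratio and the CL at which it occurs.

(L/D)max = 11.2, at CL = 0.953

For CD = CD0 + K·CL², (L/D)max occurs at CL* = √(CD0/K) and equals 1/(2√(K·CD0)).
(L/D)max = 1/(2√(0.047 × 0.0427)) = 1/(2 × 0.0448) = 11.2
CL* = √(0.0427/0.047) = 0.953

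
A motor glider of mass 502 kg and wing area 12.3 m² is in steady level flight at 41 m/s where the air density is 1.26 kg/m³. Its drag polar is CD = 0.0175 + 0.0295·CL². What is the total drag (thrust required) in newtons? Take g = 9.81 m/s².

Weight W = mg = 502 × 9.81 = 4924.6 N; in level flight L = W.
Dynamic pressure q = 0.5 × 1.26 × 41² = 1059 Pa.
CL = 2W/(ρv²S) = 2×4924.6/(1.26×41²×12.3) = 0.3781.
CD = 0.0175 + 0.0295 × 0.3781² = 0.02172.
D = q·S·CD = 1059 × 12.3 × 0.02172 = 282.9 N

D = 283 N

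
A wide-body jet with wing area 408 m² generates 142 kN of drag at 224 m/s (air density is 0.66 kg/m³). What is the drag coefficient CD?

CD = 0.021

From D = ½ρv²S·CD, rearranging gives CD = 2D/(ρv²S).
CD = 2 × 1.42×10^5 / (0.66 × 224² × 408) = 0.021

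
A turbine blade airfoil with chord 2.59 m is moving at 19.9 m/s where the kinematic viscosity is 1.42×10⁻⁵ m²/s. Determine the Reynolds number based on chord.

Re = 3.63×10^6

Re = v·c/ν = 19.9 × 2.59 / (1.42×10⁻⁵) = 3.63×10^6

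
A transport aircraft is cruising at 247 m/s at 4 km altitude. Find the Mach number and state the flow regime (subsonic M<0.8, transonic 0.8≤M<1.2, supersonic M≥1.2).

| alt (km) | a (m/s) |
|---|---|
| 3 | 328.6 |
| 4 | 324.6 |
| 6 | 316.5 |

At 4 km, from the table: a = 324.6 m/s.
M = v/a = 247 / 324.6 = 0.761
M = 0.761 → subsonic.

M = 0.761 (subsonic)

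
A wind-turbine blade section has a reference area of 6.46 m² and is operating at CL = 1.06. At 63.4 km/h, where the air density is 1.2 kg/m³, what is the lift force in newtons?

L = 1270 N

Convert speed: v = 63.4 km/h ÷ 3.6 = 17.61 m/s.
L = ½ρv²S·CL = ½ × 1.2 × 17.61² × 6.46 × 1.06 = 1270 N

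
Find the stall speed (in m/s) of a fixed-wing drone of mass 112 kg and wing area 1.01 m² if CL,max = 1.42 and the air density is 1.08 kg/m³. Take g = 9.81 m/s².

Weight W = mg = 112 × 9.81 = 1099 N.
From L = ½ρV²S·CL,max = W: V_stall = √(2W/(ρSCL,max)) = √(2·1099/(1.08·1.01·1.42))
V_stall = √1419 = 37.7 m/s

V_stall = 37.7 m/s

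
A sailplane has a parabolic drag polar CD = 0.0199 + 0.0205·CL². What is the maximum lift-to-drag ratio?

For CD = CD0 + K·CL², (L/D)max occurs at CL* = √(CD0/K) and equals 1/(2√(K·CD0)).
(L/D)max = 1/(2√(0.0205 × 0.0199)) = 1/(2 × 0.0202) = 24.8

(L/D)max = 24.8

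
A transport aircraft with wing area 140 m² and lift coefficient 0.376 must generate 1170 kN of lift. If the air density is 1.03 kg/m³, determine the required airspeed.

v = 208 m/s

L = ½ρv²S·CL ⇒ v = √(2L/(ρ·S·CL))
v = √(2 × 1.17×10^6 / (1.03 × 140 × 0.376)) = √43160 = 208 m/s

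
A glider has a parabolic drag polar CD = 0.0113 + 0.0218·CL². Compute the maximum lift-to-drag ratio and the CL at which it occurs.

For CD = CD0 + K·CL², (L/D)max occurs at CL* = √(CD0/K) and equals 1/(2√(K·CD0)).
(L/D)max = 1/(2√(0.0218 × 0.0113)) = 1/(2 × 0.0157) = 31.9
CL* = √(0.0113/0.0218) = 0.72

(L/D)max = 31.9, at CL = 0.72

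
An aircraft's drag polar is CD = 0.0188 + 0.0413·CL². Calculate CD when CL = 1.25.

CD = 0.0188 + 0.0413 × 1.25² = 0.0188 + 0.06453 = 0.0833

CD = 0.0833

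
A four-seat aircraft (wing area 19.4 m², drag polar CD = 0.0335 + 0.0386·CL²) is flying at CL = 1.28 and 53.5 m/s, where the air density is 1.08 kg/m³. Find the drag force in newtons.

D = 2900 N

CD = 0.0335 + 0.0386 × 1.28² = 0.09674
D = ½ρv²S·CD = ½ × 1.08 × 53.5² × 19.4 × 0.09674 = 2900 N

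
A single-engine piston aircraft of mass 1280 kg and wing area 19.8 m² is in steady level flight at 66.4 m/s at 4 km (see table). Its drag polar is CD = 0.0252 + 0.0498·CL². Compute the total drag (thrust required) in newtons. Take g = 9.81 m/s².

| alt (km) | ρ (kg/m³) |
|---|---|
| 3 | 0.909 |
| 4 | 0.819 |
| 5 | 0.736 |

At 4 km, from the table: ρ = 0.819 kg/m³.
In steady level flight, lift balances weight: W = mg = 1280 × 9.81 = 12557 N.
Dynamic pressure q = 0.5 × 0.819 × 66.4² = 1805 Pa.
CL = 2W/(ρv²S) = 2×12557/(0.819×66.4²×19.8) = 0.3513.
CD = 0.0252 + 0.0498 × 0.3513² = 0.03134.
D = q·S·CD = 1805 × 19.8 × 0.03134 = 1121 N

D = 1120 N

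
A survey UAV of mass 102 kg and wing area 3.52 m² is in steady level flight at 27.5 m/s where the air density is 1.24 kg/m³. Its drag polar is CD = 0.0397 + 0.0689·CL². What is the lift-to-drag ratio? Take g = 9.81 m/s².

L/D = 9.32

Weight W = mg = 102 × 9.81 = 1000.6 N; in level flight L = W.
q = ½ρv² = ½ × 1.24 × 27.5² = 468.9 Pa.
CL = 2W/(ρv²S) = 2×1000.6/(1.24×27.5²×3.52) = 0.6063.
CD = 0.0397 + 0.0689 × 0.6063² = 0.06503.
L/D = CL/CD = 0.6063 / 0.06503 = 9.32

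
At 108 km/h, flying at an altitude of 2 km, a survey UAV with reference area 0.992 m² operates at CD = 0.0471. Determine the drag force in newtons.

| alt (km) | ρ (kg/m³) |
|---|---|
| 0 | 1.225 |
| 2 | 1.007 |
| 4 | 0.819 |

D = 21.2 N

At 2 km, from the table: ρ = 1.007 kg/m³.
Convert speed: v = 108 km/h ÷ 3.6 = 30 m/s.
Dynamic pressure q = ½ρv² = ½ × 1.007 × 30² = 453.1 Pa.
D = q·S·CD = 453.1 × 0.992 × 0.0471 = 21.2 N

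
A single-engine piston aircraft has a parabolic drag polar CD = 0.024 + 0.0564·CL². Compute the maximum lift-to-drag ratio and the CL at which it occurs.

For CD = CD0 + K·CL², (L/D)max occurs at CL* = √(CD0/K) and equals 1/(2√(K·CD0)).
(L/D)max = 1/(2√(0.0564 × 0.024)) = 1/(2 × 0.03679) = 13.6
CL* = √(0.024/0.0564) = 0.652

(L/D)max = 13.6, at CL = 0.652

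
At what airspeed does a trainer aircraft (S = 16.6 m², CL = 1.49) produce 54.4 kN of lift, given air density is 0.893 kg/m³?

v = 70.2 m/s

L = ½ρv²S·CL ⇒ v = √(2L/(ρ·S·CL))
v = √(2 × 54400 / (0.893 × 16.6 × 1.49)) = √4926 = 70.2 m/s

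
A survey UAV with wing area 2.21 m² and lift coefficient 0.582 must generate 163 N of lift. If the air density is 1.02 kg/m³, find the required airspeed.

v = 15.8 m/s

L = ½ρv²S·CL ⇒ v = √(2L/(ρ·S·CL))
v = √(2 × 163 / (1.02 × 2.21 × 0.582)) = √248.5 = 15.8 m/s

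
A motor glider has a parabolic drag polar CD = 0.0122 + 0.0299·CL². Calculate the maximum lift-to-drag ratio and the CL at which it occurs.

(L/D)max = 26.2, at CL = 0.639

For CD = CD0 + K·CL², (L/D)max occurs at CL* = √(CD0/K) and equals 1/(2√(K·CD0)).
(L/D)max = 1/(2√(0.0299 × 0.0122)) = 1/(2 × 0.0191) = 26.2
CL* = √(0.0122/0.0299) = 0.639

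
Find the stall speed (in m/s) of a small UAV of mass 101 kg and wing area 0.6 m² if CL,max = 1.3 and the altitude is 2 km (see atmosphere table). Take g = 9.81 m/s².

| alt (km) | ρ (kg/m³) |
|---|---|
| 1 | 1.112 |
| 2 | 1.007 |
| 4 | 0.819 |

V_stall = 50.2 m/s

At 2 km, from the table: ρ = 1.007 kg/m³.
Weight W = mg = 101 × 9.81 = 990.8 N.
From L = ½ρV²S·CL,max = W: V_stall = √(2W/(ρSCL,max)) = √(2·990.8/(1.007·0.6·1.3))
V_stall = √2523 = 50.2 m/s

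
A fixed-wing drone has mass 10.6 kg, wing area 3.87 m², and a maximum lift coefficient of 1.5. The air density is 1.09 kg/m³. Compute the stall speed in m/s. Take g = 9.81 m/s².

V_stall = 5.73 m/s

At stall, lift equals weight: L = W = m·g = 10.6 × 9.81 = 104 N.
From L = ½ρV²S·CL,max = W: V_stall = √(2W/(ρSCL,max)) = √(2·104/(1.09·3.87·1.5))
V_stall = √32.87 = 5.73 m/s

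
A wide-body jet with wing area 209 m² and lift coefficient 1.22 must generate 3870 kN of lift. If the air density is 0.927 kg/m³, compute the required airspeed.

L = ½ρv²S·CL ⇒ v = √(2L/(ρ·S·CL))
v = √(2 × 3.87×10^6 / (0.927 × 209 × 1.22)) = √32750 = 181 m/s

v = 181 m/s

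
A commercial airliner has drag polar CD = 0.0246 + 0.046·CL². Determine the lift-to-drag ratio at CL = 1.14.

CD = 0.0246 + 0.046 × 1.14² = 0.08438
L/D = CL/CD = 1.14 / 0.08438 = 13.5

L/D = 13.5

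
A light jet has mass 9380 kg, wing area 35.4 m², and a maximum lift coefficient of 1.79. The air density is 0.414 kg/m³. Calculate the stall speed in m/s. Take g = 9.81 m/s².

Weight W = mg = 9380 × 9.81 = 92020 N.
From L = ½ρV²S·CL,max = W: V_stall = √(2W/(ρSCL,max)) = √(2·92020/(0.414·35.4·1.79))
V_stall = √7015 = 83.8 m/s

V_stall = 83.8 m/s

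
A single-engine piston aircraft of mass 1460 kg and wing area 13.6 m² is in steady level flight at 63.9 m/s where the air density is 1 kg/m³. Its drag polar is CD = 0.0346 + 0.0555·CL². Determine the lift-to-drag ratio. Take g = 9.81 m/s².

In steady level flight, lift balances weight: W = mg = 1460 × 9.81 = 14323 N.
q = ½ρv² = ½ × 1 × 63.9² = 2042 Pa.
Required CL = L/(qS) = 14323/(2042·13.6) = 0.5158.
CD = 0.0346 + 0.0555 × 0.5158² = 0.04937.
L/D = CL/CD = 0.5158 / 0.04937 = 10.4

L/D = 10.4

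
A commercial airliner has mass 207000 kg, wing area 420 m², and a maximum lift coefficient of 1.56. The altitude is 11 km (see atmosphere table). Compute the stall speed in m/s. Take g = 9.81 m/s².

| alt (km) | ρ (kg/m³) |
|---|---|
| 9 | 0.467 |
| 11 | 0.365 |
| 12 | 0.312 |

V_stall = 130 m/s

At 11 km, from the table: ρ = 0.365 kg/m³.
Weight W = mg = 207000 × 9.81 = 2.031×10^6 N.
From L = ½ρV²S·CL,max = W: V_stall = √(2W/(ρSCL,max)) = √(2·2.031×10^6/(0.365·420·1.56))
V_stall = √16980 = 130 m/s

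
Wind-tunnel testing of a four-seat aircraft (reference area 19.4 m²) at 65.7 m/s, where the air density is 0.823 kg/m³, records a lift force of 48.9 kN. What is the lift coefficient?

CL = 1.42

From L = ½ρv²S·CL, rearranging gives CL = 2L/(ρv²S).
CL = 2 × 48900 / (0.823 × 65.7² × 19.4) = 1.42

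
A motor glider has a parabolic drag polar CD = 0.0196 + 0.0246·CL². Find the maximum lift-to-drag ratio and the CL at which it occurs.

For CD = CD0 + K·CL², (L/D)max occurs at CL* = √(CD0/K) and equals 1/(2√(K·CD0)).
(L/D)max = 1/(2√(0.0246 × 0.0196)) = 1/(2 × 0.02196) = 22.8
CL* = √(0.0196/0.0246) = 0.893

(L/D)max = 22.8, at CL = 0.893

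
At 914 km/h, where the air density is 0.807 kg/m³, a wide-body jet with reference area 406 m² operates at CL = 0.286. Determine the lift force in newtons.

L = 3.02×10^6 N

Convert speed: v = 914 km/h ÷ 3.6 = 253.9 m/s.
L = ½ρv²S·CL = ½ × 0.807 × 253.9² × 406 × 0.286 = 3.02×10^6 N ≈ 3020 kN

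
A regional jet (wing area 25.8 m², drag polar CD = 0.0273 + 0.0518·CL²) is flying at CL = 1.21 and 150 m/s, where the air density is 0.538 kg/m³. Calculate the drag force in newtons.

CD = 0.0273 + 0.0518 × 1.21² = 0.1031
D = ½ρv²S·CD = ½ × 0.538 × 150² × 25.8 × 0.1031 = 16100 N

D = 16100 N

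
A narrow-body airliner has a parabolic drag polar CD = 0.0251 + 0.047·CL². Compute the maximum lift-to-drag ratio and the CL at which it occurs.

(L/D)max = 14.6, at CL = 0.731

For CD = CD0 + K·CL², (L/D)max occurs at CL* = √(CD0/K) and equals 1/(2√(K·CD0)).
(L/D)max = 1/(2√(0.047 × 0.0251)) = 1/(2 × 0.03435) = 14.6
CL* = √(0.0251/0.047) = 0.731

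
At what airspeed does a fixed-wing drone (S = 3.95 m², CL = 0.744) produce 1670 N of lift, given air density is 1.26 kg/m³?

L = ½ρv²S·CL ⇒ v = √(2L/(ρ·S·CL))
v = √(2 × 1670 / (1.26 × 3.95 × 0.744)) = √902 = 30 m/s

v = 30 m/s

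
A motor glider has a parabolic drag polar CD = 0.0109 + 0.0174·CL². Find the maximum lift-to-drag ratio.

For CD = CD0 + K·CL², (L/D)max occurs at CL* = √(CD0/K) and equals 1/(2√(K·CD0)).
(L/D)max = 1/(2√(0.0174 × 0.0109)) = 1/(2 × 0.01377) = 36.3

(L/D)max = 36.3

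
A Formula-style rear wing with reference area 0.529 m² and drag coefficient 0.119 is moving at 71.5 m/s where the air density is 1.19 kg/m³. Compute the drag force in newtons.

D = 191 N

Dynamic pressure q = ½ρv² = ½ × 1.19 × 71.5² = 3042 Pa.
D = q·S·CD = 3042 × 0.529 × 0.119 = 191 N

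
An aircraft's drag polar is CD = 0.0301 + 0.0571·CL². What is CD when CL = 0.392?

CD = 0.0301 + 0.0571 × 0.392² = 0.0301 + 0.008774 = 0.0389

CD = 0.0389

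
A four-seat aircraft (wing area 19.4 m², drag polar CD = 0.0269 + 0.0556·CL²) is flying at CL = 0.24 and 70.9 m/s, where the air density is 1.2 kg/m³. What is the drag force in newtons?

CD = 0.0269 + 0.0556 × 0.24² = 0.0301
D = ½ρv²S·CD = ½ × 1.2 × 70.9² × 19.4 × 0.0301 = 1760 N

D = 1760 N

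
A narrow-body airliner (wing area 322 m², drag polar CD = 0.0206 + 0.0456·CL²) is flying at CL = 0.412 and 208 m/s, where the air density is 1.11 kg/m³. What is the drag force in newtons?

D = 2.19×10^5 N

CD = 0.0206 + 0.0456 × 0.412² = 0.02834
D = ½ρv²S·CD = ½ × 1.11 × 208² × 322 × 0.02834 = 2.19×10^5 N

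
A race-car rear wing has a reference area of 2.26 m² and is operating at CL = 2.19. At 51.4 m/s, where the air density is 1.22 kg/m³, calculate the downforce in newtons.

Dynamic pressure q = ½ρv² = ½ × 1.22 × 51.4² = 1612 Pa.
L = q·S·CL = 1612 × 2.26 × 2.19 = 7980 N ≈ 7.98 kN

L = 7980 N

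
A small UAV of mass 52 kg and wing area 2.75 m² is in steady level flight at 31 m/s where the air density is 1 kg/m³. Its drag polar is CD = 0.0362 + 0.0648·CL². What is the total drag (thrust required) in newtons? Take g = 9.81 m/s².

D = 60.6 N

In steady level flight, lift balances weight: W = mg = 52 × 9.81 = 510.12 N.
Dynamic pressure q = 0.5 × 1 × 31² = 480.5 Pa.
CL = W/(q·S) = 510.12 / (480.5 × 2.75) = 0.3861.
CD = 0.0362 + 0.0648 × 0.3861² = 0.04586.
D = q·S·CD = 480.5 × 2.75 × 0.04586 = 60.6 N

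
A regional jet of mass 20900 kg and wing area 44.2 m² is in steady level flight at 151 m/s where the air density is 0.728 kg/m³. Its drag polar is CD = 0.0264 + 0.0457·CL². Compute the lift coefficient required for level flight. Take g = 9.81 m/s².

CL = 0.559

Weight W = mg = 20900 × 9.81 = 2.0503×10^5 N; in level flight L = W.
q = ½ρv² = ½ × 0.728 × 151² = 8300 Pa.
CL = W/(q·S) = 2.0503×10^5 / (8300 × 44.2) = 0.5589.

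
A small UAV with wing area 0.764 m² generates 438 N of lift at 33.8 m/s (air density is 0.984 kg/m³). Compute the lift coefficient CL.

CL = 1.02

From L = ½ρv²S·CL, rearranging gives CL = 2L/(ρv²S).
CL = 2 × 438 / (0.984 × 33.8² × 0.764) = 1.02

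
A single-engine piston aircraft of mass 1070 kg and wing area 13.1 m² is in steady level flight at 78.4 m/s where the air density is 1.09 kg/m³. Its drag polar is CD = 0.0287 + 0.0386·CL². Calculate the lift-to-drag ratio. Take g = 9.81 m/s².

L/D = 7.74

Level flight ⇒ L = W = m·g = 1070 × 9.81 = 10497 N.
q = ½ρv² = ½ × 1.09 × 78.4² = 3350 Pa.
Required CL = L/(qS) = 10497/(3350·13.1) = 0.2392.
CD = 0.0287 + 0.0386 × 0.2392² = 0.03091.
L/D = CL/CD = 0.2392 / 0.03091 = 7.74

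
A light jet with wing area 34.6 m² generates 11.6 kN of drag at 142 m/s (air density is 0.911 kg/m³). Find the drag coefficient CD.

From D = ½ρv²S·CD, rearranging gives CD = 2D/(ρv²S).
CD = 2 × 11600 / (0.911 × 142² × 34.6) = 0.0365

CD = 0.0365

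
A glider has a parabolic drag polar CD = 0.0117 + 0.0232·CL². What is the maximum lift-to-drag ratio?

For CD = CD0 + K·CL², (L/D)max occurs at CL* = √(CD0/K) and equals 1/(2√(K·CD0)).
(L/D)max = 1/(2√(0.0232 × 0.0117)) = 1/(2 × 0.01648) = 30.3

(L/D)max = 30.3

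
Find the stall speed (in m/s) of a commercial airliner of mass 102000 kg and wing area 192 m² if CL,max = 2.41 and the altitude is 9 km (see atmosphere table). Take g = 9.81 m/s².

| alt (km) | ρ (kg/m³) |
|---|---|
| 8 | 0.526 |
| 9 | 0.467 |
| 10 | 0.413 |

V_stall = 96.2 m/s

At 9 km, from the table: ρ = 0.467 kg/m³.
At stall, lift equals weight: L = W = m·g = 102000 × 9.81 = 1.001×10^6 N.
From L = ½ρV²S·CL,max = W: V_stall = √(2W/(ρSCL,max)) = √(2·1.001×10^6/(0.467·192·2.41))
V_stall = √9261 = 96.2 m/s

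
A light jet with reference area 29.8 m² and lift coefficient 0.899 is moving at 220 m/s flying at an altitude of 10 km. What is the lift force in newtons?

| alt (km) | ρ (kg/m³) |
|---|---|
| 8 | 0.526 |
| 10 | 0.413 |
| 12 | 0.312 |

L = 2.68×10^5 N

At 10 km, from the table: ρ = 0.413 kg/m³.
Dynamic pressure q = ½ρv² = ½ × 0.413 × 220² = 9995 Pa.
L = q·S·CL = 9995 × 29.8 × 0.899 = 2.68×10^5 N ≈ 268 kN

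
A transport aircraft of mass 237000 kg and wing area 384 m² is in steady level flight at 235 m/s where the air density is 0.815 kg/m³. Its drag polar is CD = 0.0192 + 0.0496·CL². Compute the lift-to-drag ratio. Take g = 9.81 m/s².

L/D = 11.8

Level flight ⇒ L = W = m·g = 237000 × 9.81 = 2.325×10^6 N.
q = ½ρv² = ½ × 0.815 × 235² = 22500 Pa.
CL = W/(q·S) = 2.325×10^6 / (22500 × 384) = 0.269.
CD = 0.0192 + 0.0496 × 0.269² = 0.02279.
L/D = CL/CD = 0.269 / 0.02279 = 11.8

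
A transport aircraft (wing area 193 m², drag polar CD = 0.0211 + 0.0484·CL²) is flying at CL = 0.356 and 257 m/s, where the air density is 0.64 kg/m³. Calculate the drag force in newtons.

CD = 0.0211 + 0.0484 × 0.356² = 0.02723
D = ½ρv²S·CD = ½ × 0.64 × 257² × 193 × 0.02723 = 1.11×10^5 N

D = 1.11×10^5 N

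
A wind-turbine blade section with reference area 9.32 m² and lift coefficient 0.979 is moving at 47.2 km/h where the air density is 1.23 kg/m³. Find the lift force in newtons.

Convert speed: v = 47.2 km/h ÷ 3.6 = 13.11 m/s.
Dynamic pressure q = ½ρv² = ½ × 1.23 × 13.11² = 105.7 Pa.
L = q·S·CL = 105.7 × 9.32 × 0.979 = 965 N

L = 965 N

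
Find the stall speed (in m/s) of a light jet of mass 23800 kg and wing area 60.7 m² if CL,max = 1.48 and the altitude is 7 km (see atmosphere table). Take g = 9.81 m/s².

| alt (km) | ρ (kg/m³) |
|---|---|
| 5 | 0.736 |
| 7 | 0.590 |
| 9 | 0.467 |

V_stall = 93.9 m/s

At 7 km, from the table: ρ = 0.590 kg/m³.
At stall, lift equals weight: L = W = m·g = 23800 × 9.81 = 2.335×10^5 N.
From L = ½ρV²S·CL,max = W: V_stall = √(2W/(ρSCL,max)) = √(2·2.335×10^5/(0.59·60.7·1.48))
V_stall = √8810 = 93.9 m/s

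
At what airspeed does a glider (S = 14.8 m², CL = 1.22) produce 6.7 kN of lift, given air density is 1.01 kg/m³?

L = ½ρv²S·CL ⇒ v = √(2L/(ρ·S·CL))
v = √(2 × 6700 / (1.01 × 14.8 × 1.22)) = √734.8 = 27.1 m/s

v = 27.1 m/s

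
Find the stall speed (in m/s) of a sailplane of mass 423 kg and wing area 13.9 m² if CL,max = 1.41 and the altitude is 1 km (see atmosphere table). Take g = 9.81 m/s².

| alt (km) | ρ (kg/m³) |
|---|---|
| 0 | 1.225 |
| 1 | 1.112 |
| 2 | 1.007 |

At 1 km, from the table: ρ = 1.112 kg/m³.
Stall occurs when L = W at CL,max. W = mg = 423 × 9.81 = 4150 N.
V_stall = √(2W/(ρ·S·CL,max)) = √(2 × 4150 / (1.112 × 13.9 × 1.41))
V_stall = √380.8 = 19.5 m/s

V_stall = 19.5 m/s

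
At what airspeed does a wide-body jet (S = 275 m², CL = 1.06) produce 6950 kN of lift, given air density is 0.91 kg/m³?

v = 229 m/s

L = ½ρv²S·CL ⇒ v = √(2L/(ρ·S·CL))
v = √(2 × 6.95×10^6 / (0.91 × 275 × 1.06)) = √52400 = 229 m/s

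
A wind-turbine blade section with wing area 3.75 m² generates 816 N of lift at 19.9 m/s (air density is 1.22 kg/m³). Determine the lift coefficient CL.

CL = 0.901

From L = ½ρv²S·CL, rearranging gives CL = 2L/(ρv²S).
CL = 2 × 816 / (1.22 × 19.9² × 3.75) = 0.901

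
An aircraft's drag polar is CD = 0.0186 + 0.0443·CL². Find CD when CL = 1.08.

CD = 0.0186 + 0.0443 × 1.08² = 0.0186 + 0.05167 = 0.0703

CD = 0.0703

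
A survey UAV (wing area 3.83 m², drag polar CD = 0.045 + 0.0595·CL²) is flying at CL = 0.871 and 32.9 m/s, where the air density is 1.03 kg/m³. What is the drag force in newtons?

D = 192 N

CD = 0.045 + 0.0595 × 0.871² = 0.09014
D = ½ρv²S·CD = ½ × 1.03 × 32.9² × 3.83 × 0.09014 = 192 N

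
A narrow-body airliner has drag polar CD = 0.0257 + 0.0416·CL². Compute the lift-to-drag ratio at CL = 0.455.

L/D = 13.3

CD = 0.0257 + 0.0416 × 0.455² = 0.03431
L/D = CL/CD = 0.455 / 0.03431 = 13.3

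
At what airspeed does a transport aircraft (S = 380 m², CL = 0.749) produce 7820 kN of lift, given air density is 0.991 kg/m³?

v = 235 m/s

L = ½ρv²S·CL ⇒ v = √(2L/(ρ·S·CL))
v = √(2 × 7.82×10^6 / (0.991 × 380 × 0.749)) = √55450 = 235 m/s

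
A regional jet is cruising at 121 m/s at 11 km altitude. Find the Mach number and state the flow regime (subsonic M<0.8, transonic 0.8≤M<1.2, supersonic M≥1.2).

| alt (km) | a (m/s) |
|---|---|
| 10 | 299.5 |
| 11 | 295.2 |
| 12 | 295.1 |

At 11 km, from the table: a = 295.2 m/s.
M = v/a = 121 / 295.2 = 0.41
M = 0.41 → subsonic.

M = 0.41 (subsonic)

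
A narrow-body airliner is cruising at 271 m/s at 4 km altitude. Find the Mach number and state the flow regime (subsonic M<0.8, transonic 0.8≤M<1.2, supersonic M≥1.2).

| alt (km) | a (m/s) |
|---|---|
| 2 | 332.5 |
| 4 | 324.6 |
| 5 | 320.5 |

M = 0.835 (transonic)

At 4 km, from the table: a = 324.6 m/s.
M = v/a = 271 / 324.6 = 0.835
M = 0.835 → transonic.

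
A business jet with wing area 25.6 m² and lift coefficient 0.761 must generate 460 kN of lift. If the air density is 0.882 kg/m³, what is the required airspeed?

L = ½ρv²S·CL ⇒ v = √(2L/(ρ·S·CL))
v = √(2 × 4.6×10^5 / (0.882 × 25.6 × 0.761)) = √53540 = 231 m/s

v = 231 m/s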